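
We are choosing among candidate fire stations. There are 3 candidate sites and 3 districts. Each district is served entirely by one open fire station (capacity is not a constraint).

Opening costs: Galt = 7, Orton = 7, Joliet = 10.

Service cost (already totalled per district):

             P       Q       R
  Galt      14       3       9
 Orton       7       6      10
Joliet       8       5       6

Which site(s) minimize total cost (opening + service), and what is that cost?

Open Joliet only; minimum total cost 29.

For any fixed open set, each district goes to its cheapest open site; total = fixed + service.
{Joliet}: P→Joliet 8, Q→Joliet 5, R→Joliet 6. Service 19; fixed 10; total 29.
{Orton}: service 23 + fixed 7 = 30
{Galt}: service 26 + fixed 7 = 33
{Galt, Orton, Joliet}: P→Orton 7, Q→Galt 3, R→Joliet 6. Service 16; fixed 24; total 40.
No other subset beats 29.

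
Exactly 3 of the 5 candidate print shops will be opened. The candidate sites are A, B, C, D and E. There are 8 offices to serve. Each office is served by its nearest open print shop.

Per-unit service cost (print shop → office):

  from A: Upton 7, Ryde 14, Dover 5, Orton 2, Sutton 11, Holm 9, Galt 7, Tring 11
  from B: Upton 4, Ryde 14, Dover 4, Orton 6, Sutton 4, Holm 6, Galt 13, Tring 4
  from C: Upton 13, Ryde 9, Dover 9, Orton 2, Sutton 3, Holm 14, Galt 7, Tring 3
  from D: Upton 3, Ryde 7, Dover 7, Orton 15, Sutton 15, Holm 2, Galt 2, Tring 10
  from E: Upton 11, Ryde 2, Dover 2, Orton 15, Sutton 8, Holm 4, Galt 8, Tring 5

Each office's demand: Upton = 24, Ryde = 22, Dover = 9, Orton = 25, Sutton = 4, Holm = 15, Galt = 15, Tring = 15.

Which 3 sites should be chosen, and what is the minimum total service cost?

With exactly 3 open, each office uses its cheapest among the chosen.
{C, D, E}: Upton→D 3·24=72, Ryde→E 2·22=44, Dover→E 2·9=18, Orton→C 2·25=50, Sutton→C 3·4=12, Holm→D 2·15=30, Galt→D 2·15=30, Tring→C 3·15=45. Service cost 301.
{A, D, E}: service cost 351
{B, D, E}: service cost 420
Among all 10 size-3 choices, {C, D, E} is lowest.

Choose C, D and E; total service cost 301.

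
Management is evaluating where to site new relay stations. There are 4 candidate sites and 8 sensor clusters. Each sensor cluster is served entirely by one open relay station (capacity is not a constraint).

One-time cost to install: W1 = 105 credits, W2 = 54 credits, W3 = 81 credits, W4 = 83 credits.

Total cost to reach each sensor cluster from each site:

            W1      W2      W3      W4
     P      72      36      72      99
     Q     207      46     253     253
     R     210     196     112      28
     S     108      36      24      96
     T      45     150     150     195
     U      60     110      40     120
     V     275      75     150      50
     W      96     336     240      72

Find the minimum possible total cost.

Minimum total cost: 615

For any fixed open set, each sensor cluster goes to its cheapest open site; total = fixed + service.
{W1, W2, W4}: P→W2 36, Q→W2 46, R→W4 28, S→W2 36, T→W1 45, U→W1 60, V→W4 50, W→W4 72. Service 373; fixed 242; total 615.
{W1, W2, W3, W4}: service 341 + fixed 323 = 664
{W2, W3, W4}: service 446 + fixed 218 = 664
{W2}: service 985 + fixed 54 = 1039
No other subset beats 615.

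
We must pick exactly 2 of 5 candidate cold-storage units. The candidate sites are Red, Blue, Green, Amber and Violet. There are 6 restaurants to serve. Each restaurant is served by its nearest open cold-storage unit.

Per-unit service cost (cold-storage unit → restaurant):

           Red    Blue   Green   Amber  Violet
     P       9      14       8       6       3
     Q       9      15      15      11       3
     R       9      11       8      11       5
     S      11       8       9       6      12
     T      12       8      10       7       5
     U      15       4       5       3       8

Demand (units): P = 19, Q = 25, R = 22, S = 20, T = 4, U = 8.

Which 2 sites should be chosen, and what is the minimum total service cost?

Choose Amber and Violet; total service cost 406.

With exactly 2 open, each restaurant uses its cheapest among the chosen.
{Amber, Violet}: P→Violet 3·19=57, Q→Violet 3·25=75, R→Violet 5·22=110, S→Amber 6·20=120, T→Violet 5·4=20, U→Amber 3·8=24. Service cost 406.
{Blue, Violet}: service cost 454
{Green, Violet}: service cost 482
Among all 10 size-2 choices, {Amber, Violet} is lowest.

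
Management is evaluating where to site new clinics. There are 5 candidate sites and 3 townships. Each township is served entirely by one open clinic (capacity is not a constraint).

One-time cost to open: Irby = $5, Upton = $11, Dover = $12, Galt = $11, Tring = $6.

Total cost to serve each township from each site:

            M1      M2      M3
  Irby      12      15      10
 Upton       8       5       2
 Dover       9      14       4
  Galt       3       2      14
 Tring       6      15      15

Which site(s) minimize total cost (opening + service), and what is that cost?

Open Upton only; minimum total cost 26.

For any fixed open set, each township goes to its cheapest open site; total = fixed + service.
{Upton}: M1→Upton 8, M2→Upton 5, M3→Upton 2. Service 15; fixed 11; total 26.
{Upton, Galt}: service 7 + fixed 22 = 29
{Upton, Tring}: service 13 + fixed 17 = 30
{Irby, Upton, Dover, Galt, Tring}: service 7 + fixed 45 = 52
No other subset beats 26.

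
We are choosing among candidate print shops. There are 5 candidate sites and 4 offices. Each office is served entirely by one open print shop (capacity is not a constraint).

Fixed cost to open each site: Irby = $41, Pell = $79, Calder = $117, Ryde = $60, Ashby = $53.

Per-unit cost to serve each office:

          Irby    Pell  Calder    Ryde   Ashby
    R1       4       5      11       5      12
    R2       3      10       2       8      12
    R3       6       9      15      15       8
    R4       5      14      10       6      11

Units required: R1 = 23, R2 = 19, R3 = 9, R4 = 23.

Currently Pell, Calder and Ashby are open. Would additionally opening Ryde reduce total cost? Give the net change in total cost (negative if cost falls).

Current service cost with {Pell, Calder, Ashby}: 455.
Adding Ryde: each office re-picks its cheapest; new service cost 363, saving 92.
Extra fixed cost: 60. Net change = 60 − 92 = -32.
(Totals: 704 → 672.)

Yes — net change −32 (cost falls by 32).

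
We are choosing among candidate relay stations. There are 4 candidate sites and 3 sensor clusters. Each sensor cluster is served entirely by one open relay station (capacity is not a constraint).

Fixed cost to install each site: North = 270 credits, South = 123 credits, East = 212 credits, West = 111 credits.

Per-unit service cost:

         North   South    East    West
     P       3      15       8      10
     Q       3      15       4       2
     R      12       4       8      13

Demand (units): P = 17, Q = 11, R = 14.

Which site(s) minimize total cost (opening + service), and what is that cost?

For any fixed open set, each sensor cluster goes to its cheapest open site; total = fixed + service.
{South, West}: P→West 10·17=170, Q→West 2·11=22, R→South 4·14=56. Service 248; fixed 234; total 482.
{West}: P→West 10·17=170, Q→West 2·11=22, R→West 13·14=182. Service 374; fixed 111; total 485.
{East}: service 292 + fixed 212 = 504
{North, South, East, West}: service 129 + fixed 716 = 845
No other subset beats 482.

Open South and West; minimum total cost 482.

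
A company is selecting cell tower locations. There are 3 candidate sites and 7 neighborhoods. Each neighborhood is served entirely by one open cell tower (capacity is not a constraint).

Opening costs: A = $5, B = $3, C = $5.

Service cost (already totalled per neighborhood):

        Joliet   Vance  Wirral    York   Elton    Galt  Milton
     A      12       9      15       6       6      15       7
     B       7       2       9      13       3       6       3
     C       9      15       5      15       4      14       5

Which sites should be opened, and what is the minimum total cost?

Open A and B; minimum total cost 44.

For any fixed open set, each neighborhood goes to its cheapest open site; total = fixed + service.
{A, B}: Joliet→B 7, Vance→B 2, Wirral→B 9, York→A 6, Elton→B 3, Galt→B 6, Milton→B 3. Service 36; fixed 8; total 44.
{A, B, C}: Joliet→B 7, Vance→B 2, Wirral→C 5, York→A 6, Elton→B 3, Galt→B 6, Milton→B 3. Service 32; fixed 13; total 45.
{B}: service 43 + fixed 3 = 46
No other subset beats 44.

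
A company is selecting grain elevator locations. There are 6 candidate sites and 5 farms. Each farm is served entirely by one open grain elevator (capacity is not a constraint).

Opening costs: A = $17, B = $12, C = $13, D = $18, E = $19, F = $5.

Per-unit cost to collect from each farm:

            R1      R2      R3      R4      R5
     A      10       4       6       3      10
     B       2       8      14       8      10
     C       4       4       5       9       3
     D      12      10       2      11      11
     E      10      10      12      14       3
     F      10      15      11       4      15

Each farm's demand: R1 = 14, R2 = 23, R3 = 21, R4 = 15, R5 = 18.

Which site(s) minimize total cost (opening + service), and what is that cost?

For any fixed open set, each farm goes to its cheapest open site; total = fixed + service.
{A, B, C, D}: R1→B 2·14=28, R2→A 4·23=92, R3→D 2·21=42, R4→A 3·15=45, R5→C 3·18=54. Service 261; fixed 60; total 321.
{B, C, D, F}: R1→B 2·14=28, R2→C 4·23=92, R3→D 2·21=42, R4→F 4·15=60, R5→C 3·18=54. Service 276; fixed 48; total 324.
{A, B, C, D, F}: service 261 + fixed 65 = 326
{A, B, C, D, E, F}: R1→B 2·14=28, R2→A 4·23=92, R3→D 2·21=42, R4→A 3·15=45, R5→C 3·18=54. Service 261; fixed 84; total 345.
No other subset beats 321.

Open A, B, C and D; minimum total cost 321.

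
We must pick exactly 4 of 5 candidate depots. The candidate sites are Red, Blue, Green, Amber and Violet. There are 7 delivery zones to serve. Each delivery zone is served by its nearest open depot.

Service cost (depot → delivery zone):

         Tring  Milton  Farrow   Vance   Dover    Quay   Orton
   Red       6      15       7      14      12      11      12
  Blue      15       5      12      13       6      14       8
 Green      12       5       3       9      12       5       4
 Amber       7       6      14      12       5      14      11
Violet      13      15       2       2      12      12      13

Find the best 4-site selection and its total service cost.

With exactly 4 open, each delivery zone uses its cheapest among the chosen.
{Red, Green, Amber, Violet}: Tring→Red 6, Milton→Green 5, Farrow→Violet 2, Vance→Violet 2, Dover→Amber 5, Quay→Green 5, Orton→Green 4. Service cost 29.
{Red, Blue, Green, Violet}: service cost 30
{Blue, Green, Amber, Violet}: service cost 30
Among all 5 size-4 choices, {Red, Green, Amber, Violet} is lowest.

Choose Red, Green, Amber and Violet; total service cost 29.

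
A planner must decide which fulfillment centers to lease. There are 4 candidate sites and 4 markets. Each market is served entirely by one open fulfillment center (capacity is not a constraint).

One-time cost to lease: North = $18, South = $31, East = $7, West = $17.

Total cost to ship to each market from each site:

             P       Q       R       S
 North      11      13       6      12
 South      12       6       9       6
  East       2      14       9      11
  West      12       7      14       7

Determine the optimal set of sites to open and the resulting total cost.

For any fixed open set, each market goes to its cheapest open site; total = fixed + service.
{East}: P→East 2, Q→East 14, R→East 9, S→East 11. Service 36; fixed 7; total 43.
{East, West}: service 25 + fixed 24 = 49
{North, East}: service 32 + fixed 25 = 57
{North, South, East, West}: service 20 + fixed 73 = 93
No other subset beats 43.

Open East only; minimum total cost 43.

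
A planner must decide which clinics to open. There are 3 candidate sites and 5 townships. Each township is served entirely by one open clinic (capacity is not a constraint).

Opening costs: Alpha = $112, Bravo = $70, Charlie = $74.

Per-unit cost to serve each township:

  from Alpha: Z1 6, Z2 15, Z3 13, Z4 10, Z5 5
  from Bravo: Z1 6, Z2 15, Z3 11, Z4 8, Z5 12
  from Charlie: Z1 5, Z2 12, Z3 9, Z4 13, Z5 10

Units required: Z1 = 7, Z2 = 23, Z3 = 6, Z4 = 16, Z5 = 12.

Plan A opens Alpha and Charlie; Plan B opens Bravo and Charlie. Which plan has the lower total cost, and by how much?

Plan B is cheaper by 14.

Plan A: {Alpha, Charlie}: Z1→Charlie 5·7=35, Z2→Charlie 12·23=276, Z3→Charlie 9·6=54, Z4→Alpha 10·16=160, Z5→Alpha 5·12=60. Service 585; fixed 186; total 771.
Plan B: {Bravo, Charlie}: Z1→Charlie 5·7=35, Z2→Charlie 12·23=276, Z3→Charlie 9·6=54, Z4→Bravo 8·16=128, Z5→Charlie 10·12=120. Service 613; fixed 144; total 757.
Difference: |771 − 757| = 14.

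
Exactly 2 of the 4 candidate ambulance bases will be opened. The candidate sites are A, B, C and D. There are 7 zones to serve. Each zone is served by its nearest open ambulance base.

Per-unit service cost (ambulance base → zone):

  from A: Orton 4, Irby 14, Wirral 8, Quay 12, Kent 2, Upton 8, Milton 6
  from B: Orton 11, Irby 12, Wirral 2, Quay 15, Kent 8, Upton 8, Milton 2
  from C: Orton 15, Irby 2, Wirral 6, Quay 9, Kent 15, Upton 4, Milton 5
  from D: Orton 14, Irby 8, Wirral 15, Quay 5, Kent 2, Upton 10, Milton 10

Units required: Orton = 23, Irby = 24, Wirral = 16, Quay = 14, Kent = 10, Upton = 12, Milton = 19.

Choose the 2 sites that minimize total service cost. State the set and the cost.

With exactly 2 open, each zone uses its cheapest among the chosen.
{A, C}: Orton→A 4·23=92, Irby→C 2·24=48, Wirral→C 6·16=96, Quay→C 9·14=126, Kent→A 2·10=20, Upton→C 4·12=48, Milton→C 5·19=95. Service cost 525.
{B, C}: service cost 625
{C, D}: service cost 699
Among all 6 size-2 choices, {A, C} is lowest.

Choose A and C; total service cost 525.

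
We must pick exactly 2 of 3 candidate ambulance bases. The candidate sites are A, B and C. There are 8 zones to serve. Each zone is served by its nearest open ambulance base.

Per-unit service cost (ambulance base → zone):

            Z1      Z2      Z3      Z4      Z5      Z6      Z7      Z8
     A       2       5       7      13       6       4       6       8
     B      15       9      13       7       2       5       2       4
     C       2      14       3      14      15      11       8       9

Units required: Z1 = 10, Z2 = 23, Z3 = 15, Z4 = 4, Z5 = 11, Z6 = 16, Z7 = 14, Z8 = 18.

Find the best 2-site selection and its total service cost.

Choose A and B; total service cost 454.

With exactly 2 open, each zone uses its cheapest among the chosen.
{A, B}: Z1→A 2·10=20, Z2→A 5·23=115, Z3→A 7·15=105, Z4→B 7·4=28, Z5→B 2·11=22, Z6→A 4·16=64, Z7→B 2·14=28, Z8→B 4·18=72. Service cost 454.
{B, C}: service cost 502
{A, C}: service cost 590
Among all 3 size-2 choices, {A, B} is lowest.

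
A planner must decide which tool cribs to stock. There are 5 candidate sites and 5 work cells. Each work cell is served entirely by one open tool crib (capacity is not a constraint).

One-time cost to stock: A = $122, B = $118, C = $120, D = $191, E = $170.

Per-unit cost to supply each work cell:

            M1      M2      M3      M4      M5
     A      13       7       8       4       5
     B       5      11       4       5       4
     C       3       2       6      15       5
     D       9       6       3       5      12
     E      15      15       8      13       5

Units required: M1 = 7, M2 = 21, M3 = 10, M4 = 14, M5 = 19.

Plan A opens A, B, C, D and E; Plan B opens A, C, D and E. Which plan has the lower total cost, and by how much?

Plan B is cheaper by 99.

Plan A: {A, B, C, D, E}: M1→C 3·7=21, M2→C 2·21=42, M3→D 3·10=30, M4→A 4·14=56, M5→B 4·19=76. Service 225; fixed 721; total 946.
Plan B: {A, C, D, E}: M1→C 3·7=21, M2→C 2·21=42, M3→D 3·10=30, M4→A 4·14=56, M5→A 5·19=95. Service 244; fixed 603; total 847.
Difference: |946 − 847| = 99.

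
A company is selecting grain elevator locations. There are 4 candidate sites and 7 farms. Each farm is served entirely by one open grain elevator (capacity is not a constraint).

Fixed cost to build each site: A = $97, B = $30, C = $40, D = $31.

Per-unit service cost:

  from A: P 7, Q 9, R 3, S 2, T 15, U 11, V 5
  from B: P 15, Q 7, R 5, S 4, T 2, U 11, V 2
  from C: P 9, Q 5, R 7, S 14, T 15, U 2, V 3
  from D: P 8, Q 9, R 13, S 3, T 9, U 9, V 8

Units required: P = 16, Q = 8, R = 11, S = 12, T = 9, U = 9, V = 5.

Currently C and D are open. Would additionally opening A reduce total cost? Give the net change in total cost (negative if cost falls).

No — net change +25 (cost rises by 25).

Current service cost with {C, D}: 395.
Adding A: each farm re-picks its cheapest; new service cost 323, saving 72.
Extra fixed cost: 97. Net change = 97 − 72 = 25.
(Totals: 466 → 491.)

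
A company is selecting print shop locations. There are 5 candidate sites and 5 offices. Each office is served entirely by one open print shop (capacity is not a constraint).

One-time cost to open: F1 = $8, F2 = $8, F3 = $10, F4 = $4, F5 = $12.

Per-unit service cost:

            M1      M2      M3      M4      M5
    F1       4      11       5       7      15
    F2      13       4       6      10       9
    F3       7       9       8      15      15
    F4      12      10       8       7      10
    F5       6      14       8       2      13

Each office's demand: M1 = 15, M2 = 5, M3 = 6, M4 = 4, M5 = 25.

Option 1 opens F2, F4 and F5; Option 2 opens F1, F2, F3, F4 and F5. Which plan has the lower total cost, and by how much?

Option 1: {F2, F4, F5}: M1→F5 6·15=90, M2→F2 4·5=20, M3→F2 6·6=36, M4→F5 2·4=8, M5→F2 9·25=225. Service 379; fixed 24; total 403.
Option 2: {F1, F2, F3, F4, F5}: M1→F1 4·15=60, M2→F2 4·5=20, M3→F1 5·6=30, M4→F5 2·4=8, M5→F2 9·25=225. Service 343; fixed 42; total 385.
Difference: |403 − 385| = 18.

Option 2 is cheaper by 18.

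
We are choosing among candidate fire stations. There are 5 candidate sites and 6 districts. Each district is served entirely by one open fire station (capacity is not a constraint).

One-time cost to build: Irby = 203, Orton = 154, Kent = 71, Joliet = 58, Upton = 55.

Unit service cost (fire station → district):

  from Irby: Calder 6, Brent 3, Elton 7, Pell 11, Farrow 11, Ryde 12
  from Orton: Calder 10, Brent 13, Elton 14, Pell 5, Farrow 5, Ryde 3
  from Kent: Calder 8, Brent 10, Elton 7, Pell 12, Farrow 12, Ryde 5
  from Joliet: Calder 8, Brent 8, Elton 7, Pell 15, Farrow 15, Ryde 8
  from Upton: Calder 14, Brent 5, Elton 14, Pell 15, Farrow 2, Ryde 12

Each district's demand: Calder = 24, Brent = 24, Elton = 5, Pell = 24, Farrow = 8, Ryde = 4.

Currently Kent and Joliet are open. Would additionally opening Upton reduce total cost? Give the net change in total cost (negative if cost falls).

Yes — net change −97 (cost falls by 97).

Current service cost with {Kent, Joliet}: 823.
Adding Upton: each district re-picks its cheapest; new service cost 671, saving 152.
Extra fixed cost: 55. Net change = 55 − 152 = -97.
(Totals: 952 → 855.)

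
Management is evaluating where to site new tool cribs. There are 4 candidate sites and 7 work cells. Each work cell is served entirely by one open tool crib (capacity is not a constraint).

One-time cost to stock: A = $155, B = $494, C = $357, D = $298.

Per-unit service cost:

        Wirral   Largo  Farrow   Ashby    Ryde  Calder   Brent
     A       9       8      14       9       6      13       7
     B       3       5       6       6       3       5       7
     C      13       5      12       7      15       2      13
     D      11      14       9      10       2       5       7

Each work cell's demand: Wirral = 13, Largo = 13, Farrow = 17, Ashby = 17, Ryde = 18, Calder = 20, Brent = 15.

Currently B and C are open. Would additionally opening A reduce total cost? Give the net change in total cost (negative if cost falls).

No — net change +155 (cost rises by 155).

Current service cost with {B, C}: 507.
Adding A: each work cell re-picks its cheapest; new service cost 507, saving 0.
Extra fixed cost: 155. Net change = 155 − 0 = 155.
(Totals: 1358 → 1513.)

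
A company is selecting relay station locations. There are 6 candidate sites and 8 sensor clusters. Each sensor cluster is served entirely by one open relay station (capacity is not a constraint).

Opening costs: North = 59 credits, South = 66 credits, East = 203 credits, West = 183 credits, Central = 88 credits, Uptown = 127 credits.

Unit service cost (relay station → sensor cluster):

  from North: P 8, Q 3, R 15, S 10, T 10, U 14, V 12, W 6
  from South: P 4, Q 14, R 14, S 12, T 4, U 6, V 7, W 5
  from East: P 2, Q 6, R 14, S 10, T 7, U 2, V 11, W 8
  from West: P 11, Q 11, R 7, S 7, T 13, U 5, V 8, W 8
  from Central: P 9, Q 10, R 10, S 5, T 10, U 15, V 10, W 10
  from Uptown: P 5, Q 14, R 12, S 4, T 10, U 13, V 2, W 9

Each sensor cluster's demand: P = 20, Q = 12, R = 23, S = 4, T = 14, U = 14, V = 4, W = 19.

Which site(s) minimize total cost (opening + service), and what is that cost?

Open North, South and Central; minimum total cost 842.

For any fixed open set, each sensor cluster goes to its cheapest open site; total = fixed + service.
{North, South, Central}: P→South 4·20=80, Q→North 3·12=36, R→Central 10·23=230, S→Central 5·4=20, T→South 4·14=56, U→South 6·14=84, V→South 7·4=28, W→South 5·19=95. Service 629; fixed 213; total 842.
{North, South, West}: P→South 4·20=80, Q→North 3·12=36, R→West 7·23=161, S→West 7·4=28, T→South 4·14=56, U→West 5·14=70, V→South 7·4=28, W→South 5·19=95. Service 554; fixed 308; total 862.
{North, South}: P→South 4·20=80, Q→North 3·12=36, R→South 14·23=322, S→North 10·4=40, T→South 4·14=56, U→South 6·14=84, V→South 7·4=28, W→South 5·19=95. Service 741; fixed 125; total 866.
{North, South, East, West, Central, Uptown}: P→East 2·20=40, Q→North 3·12=36, R→West 7·23=161, S→Uptown 4·4=16, T→South 4·14=56, U→East 2·14=28, V→Uptown 2·4=8, W→South 5·19=95. Service 440; fixed 726; total 1166.
No other subset beats 842.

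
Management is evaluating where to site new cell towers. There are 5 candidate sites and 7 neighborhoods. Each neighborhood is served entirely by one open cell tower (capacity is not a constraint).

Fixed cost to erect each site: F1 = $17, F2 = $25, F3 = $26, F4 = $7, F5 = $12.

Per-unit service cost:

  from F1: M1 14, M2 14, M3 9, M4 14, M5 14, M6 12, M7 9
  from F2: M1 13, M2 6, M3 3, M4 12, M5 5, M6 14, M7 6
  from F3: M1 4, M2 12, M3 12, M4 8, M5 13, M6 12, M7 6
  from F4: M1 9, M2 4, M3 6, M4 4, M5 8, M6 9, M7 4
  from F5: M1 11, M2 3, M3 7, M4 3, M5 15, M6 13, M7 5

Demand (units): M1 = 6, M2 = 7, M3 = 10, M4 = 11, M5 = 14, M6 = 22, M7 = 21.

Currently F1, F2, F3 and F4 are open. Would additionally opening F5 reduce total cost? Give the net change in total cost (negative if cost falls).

Yes — net change −6 (cost falls by 6).

Current service cost with {F1, F2, F3, F4}: 478.
Adding F5: each neighborhood re-picks its cheapest; new service cost 460, saving 18.
Extra fixed cost: 12. Net change = 12 − 18 = -6.
(Totals: 553 → 547.)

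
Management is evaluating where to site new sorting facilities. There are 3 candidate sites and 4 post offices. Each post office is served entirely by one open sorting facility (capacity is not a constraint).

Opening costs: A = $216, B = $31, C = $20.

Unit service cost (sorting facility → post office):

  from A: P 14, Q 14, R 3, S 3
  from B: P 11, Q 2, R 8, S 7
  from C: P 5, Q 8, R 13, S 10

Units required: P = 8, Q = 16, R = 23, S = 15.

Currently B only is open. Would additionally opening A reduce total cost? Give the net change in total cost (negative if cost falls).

No — net change +41 (cost rises by 41).

Current service cost with {B}: 409.
Adding A: each post office re-picks its cheapest; new service cost 234, saving 175.
Extra fixed cost: 216. Net change = 216 − 175 = 41.
(Totals: 440 → 481.)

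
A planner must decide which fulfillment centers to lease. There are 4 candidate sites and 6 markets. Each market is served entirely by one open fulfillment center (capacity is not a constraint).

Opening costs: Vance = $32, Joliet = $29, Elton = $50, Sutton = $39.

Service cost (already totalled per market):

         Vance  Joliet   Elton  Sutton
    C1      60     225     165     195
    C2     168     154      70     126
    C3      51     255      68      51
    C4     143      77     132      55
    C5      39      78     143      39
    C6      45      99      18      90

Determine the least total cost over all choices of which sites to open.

For any fixed open set, each market goes to its cheapest open site; total = fixed + service.
{Vance, Elton, Sutton}: C1→Vance 60, C2→Elton 70, C3→Vance 51, C4→Sutton 55, C5→Vance 39, C6→Elton 18. Service 293; fixed 121; total 414.
{Vance, Joliet, Elton}: C1→Vance 60, C2→Elton 70, C3→Vance 51, C4→Joliet 77, C5→Vance 39, C6→Elton 18. Service 315; fixed 111; total 426.
{Vance, Joliet, Elton, Sutton}: service 293 + fixed 150 = 443
{Joliet}: service 888 + fixed 29 = 917
No other subset beats 414.

Minimum total cost: 414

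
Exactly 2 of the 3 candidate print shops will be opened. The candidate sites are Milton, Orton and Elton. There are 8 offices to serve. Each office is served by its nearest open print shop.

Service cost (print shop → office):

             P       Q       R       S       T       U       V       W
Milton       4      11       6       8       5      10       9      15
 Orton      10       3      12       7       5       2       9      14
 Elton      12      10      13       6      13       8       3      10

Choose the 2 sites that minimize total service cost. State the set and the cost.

Choose Milton and Orton; total service cost 50.

With exactly 2 open, each office uses its cheapest among the chosen.
{Milton, Orton}: P→Milton 4, Q→Orton 3, R→Milton 6, S→Orton 7, T→Milton 5, U→Orton 2, V→Milton 9, W→Orton 14. Service cost 50.
{Orton, Elton}: service cost 51
{Milton, Elton}: service cost 52
Among all 3 size-2 choices, {Milton, Orton} is lowest.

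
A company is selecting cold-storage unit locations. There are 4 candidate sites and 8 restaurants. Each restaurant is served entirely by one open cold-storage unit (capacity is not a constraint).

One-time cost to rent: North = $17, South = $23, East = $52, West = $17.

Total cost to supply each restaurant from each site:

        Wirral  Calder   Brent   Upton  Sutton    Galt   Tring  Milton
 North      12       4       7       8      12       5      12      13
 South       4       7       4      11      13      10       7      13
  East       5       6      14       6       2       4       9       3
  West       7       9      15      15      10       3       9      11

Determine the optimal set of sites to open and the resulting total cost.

Open North only; minimum total cost 90.

For any fixed open set, each restaurant goes to its cheapest open site; total = fixed + service.
{North}: Wirral→North 12, Calder→North 4, Brent→North 7, Upton→North 8, Sutton→North 12, Galt→North 5, Tring→North 12, Milton→North 13. Service 73; fixed 17; total 90.
{South}: Wirral→South 4, Calder→South 7, Brent→South 4, Upton→South 11, Sutton→South 13, Galt→South 10, Tring→South 7, Milton→South 13. Service 69; fixed 23; total 92.
{North, West}: service 59 + fixed 34 = 93
{North, South, East, West}: Wirral→South 4, Calder→North 4, Brent→South 4, Upton→East 6, Sutton→East 2, Galt→West 3, Tring→South 7, Milton→East 3. Service 33; fixed 109; total 142.
No other subset beats 90.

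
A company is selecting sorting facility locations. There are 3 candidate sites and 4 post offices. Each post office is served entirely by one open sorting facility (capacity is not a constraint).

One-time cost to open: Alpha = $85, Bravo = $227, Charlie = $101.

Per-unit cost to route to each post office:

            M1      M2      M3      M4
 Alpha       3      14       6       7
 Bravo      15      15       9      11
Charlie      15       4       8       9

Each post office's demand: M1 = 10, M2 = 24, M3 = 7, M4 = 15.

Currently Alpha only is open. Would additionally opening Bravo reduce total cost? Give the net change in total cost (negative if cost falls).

Current service cost with {Alpha}: 513.
Adding Bravo: each post office re-picks its cheapest; new service cost 513, saving 0.
Extra fixed cost: 227. Net change = 227 − 0 = 227.
(Totals: 598 → 825.)

No — net change +227 (cost rises by 227).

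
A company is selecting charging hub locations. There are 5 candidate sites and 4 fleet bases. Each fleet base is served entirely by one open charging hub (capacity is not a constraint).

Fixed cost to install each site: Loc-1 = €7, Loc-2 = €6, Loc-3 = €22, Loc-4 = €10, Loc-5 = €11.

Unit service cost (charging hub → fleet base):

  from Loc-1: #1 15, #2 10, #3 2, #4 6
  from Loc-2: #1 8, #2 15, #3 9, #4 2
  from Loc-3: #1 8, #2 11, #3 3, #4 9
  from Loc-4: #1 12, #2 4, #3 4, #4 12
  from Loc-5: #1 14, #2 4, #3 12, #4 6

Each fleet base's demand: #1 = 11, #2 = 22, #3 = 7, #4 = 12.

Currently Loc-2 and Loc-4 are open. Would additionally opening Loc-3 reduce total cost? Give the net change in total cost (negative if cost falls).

Current service cost with {Loc-2, Loc-4}: 228.
Adding Loc-3: each fleet base re-picks its cheapest; new service cost 221, saving 7.
Extra fixed cost: 22. Net change = 22 − 7 = 15.
(Totals: 244 → 259.)

No — net change +15 (cost rises by 15).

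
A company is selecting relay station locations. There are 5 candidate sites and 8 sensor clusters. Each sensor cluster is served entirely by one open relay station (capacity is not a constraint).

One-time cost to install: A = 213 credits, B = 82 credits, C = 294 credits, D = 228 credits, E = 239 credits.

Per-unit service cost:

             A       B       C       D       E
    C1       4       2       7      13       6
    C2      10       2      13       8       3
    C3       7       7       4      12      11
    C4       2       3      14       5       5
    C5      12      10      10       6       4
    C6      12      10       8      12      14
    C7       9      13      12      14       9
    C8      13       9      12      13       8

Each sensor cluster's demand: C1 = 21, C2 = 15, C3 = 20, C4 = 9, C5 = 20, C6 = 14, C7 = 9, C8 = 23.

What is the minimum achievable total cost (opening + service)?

Minimum total cost: 985

For any fixed open set, each sensor cluster goes to its cheapest open site; total = fixed + service.
{B}: C1→B 2·21=42, C2→B 2·15=30, C3→B 7·20=140, C4→B 3·9=27, C5→B 10·20=200, C6→B 10·14=140, C7→B 13·9=117, C8→B 9·23=207. Service 903; fixed 82; total 985.
{B, E}: service 724 + fixed 321 = 1045
{B, D}: service 823 + fixed 310 = 1133
{A, B, C, D, E}: service 627 + fixed 1056 = 1683
No other subset beats 985.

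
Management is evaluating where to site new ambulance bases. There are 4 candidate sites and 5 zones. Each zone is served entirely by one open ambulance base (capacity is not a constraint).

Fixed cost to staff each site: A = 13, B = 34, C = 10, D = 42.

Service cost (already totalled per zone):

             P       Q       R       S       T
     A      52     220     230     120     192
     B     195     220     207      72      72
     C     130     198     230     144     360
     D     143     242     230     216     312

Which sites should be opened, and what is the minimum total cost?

For any fixed open set, each zone goes to its cheapest open site; total = fixed + service.
{A, B, C}: P→A 52, Q→C 198, R→B 207, S→B 72, T→B 72. Service 601; fixed 57; total 658.
{A, B}: service 623 + fixed 47 = 670
{A, B, C, D}: service 601 + fixed 99 = 700
{C}: service 1062 + fixed 10 = 1072
(All 15 nonempty subsets were checked; A, B and C is lowest.)

Open A, B and C; minimum total cost 658.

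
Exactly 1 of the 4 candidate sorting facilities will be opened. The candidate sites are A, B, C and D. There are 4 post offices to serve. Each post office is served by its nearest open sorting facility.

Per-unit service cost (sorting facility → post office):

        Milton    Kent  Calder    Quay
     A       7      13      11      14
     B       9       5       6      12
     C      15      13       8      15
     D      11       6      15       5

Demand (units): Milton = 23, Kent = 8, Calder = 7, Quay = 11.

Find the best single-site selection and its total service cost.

Choose B only; total service cost 421.

With exactly 1 open, each post office uses its cheapest among the chosen.
{B}: Milton→B 9·23=207, Kent→B 5·8=40, Calder→B 6·7=42, Quay→B 12·11=132. Service cost 421.
{D}: service cost 461
{A}: service cost 496
Among all 4 size-1 choices, {B} is lowest.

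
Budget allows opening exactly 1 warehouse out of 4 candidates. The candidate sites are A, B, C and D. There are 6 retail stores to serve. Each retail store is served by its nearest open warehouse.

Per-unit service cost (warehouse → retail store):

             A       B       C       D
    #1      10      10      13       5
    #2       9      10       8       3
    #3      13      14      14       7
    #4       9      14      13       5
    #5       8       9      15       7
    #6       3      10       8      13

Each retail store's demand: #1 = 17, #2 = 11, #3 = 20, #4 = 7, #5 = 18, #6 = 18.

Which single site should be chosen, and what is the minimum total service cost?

With exactly 1 open, each retail store uses its cheapest among the chosen.
{D}: #1→D 5·17=85, #2→D 3·11=33, #3→D 7·20=140, #4→D 5·7=35, #5→D 7·18=126, #6→D 13·18=234. Service cost 653.
{A}: service cost 790
{B}: service cost 1000
Among all 4 size-1 choices, {D} is lowest.

Choose D only; total service cost 653.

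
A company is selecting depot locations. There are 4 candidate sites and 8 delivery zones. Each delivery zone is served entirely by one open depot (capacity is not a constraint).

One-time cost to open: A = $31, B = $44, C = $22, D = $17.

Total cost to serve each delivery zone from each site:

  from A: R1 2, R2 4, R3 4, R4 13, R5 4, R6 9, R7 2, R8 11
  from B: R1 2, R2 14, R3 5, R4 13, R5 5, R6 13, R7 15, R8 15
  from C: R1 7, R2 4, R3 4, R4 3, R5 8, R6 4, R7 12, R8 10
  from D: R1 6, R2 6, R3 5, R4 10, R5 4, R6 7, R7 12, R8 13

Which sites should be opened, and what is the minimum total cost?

Open C only; minimum total cost 74.

For any fixed open set, each delivery zone goes to its cheapest open site; total = fixed + service.
{C}: R1→C 7, R2→C 4, R3→C 4, R4→C 3, R5→C 8, R6→C 4, R7→C 12, R8→C 10. Service 52; fixed 22; total 74.
{A}: service 49 + fixed 31 = 80
{D}: R1→D 6, R2→D 6, R3→D 5, R4→D 10, R5→D 4, R6→D 7, R7→D 12, R8→D 13. Service 63; fixed 17; total 80.
{A, B, C, D}: R1→A 2, R2→A 4, R3→A 4, R4→C 3, R5→A 4, R6→C 4, R7→A 2, R8→C 10. Service 33; fixed 114; total 147.
(All 15 nonempty subsets were checked; C only is lowest.)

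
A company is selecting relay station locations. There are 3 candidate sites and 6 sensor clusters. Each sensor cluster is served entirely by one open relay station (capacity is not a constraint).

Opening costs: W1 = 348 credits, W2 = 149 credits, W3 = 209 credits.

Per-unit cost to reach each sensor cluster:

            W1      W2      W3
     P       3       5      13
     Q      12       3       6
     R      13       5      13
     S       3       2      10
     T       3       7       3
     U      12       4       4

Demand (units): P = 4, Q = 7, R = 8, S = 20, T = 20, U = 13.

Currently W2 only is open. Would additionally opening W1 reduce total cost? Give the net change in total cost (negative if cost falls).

No — net change +260 (cost rises by 260).

Current service cost with {W2}: 313.
Adding W1: each sensor cluster re-picks its cheapest; new service cost 225, saving 88.
Extra fixed cost: 348. Net change = 348 − 88 = 260.
(Totals: 462 → 722.)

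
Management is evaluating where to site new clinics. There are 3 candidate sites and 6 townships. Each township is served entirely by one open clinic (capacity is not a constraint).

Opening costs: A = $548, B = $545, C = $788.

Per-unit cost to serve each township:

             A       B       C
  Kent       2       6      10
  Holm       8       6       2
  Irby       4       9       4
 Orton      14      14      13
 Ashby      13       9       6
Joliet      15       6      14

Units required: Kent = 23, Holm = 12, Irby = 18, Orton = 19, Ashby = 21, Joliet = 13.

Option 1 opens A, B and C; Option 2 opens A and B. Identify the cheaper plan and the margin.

Option 1: {A, B, C}: Kent→A 2·23=46, Holm→C 2·12=24, Irby→A 4·18=72, Orton→C 13·19=247, Ashby→C 6·21=126, Joliet→B 6·13=78. Service 593; fixed 1881; total 2474.
Option 2: {A, B}: Kent→A 2·23=46, Holm→B 6·12=72, Irby→A 4·18=72, Orton→A 14·19=266, Ashby→B 9·21=189, Joliet→B 6·13=78. Service 723; fixed 1093; total 1816.
Difference: |2474 − 1816| = 658.

Option 2 is cheaper by 658.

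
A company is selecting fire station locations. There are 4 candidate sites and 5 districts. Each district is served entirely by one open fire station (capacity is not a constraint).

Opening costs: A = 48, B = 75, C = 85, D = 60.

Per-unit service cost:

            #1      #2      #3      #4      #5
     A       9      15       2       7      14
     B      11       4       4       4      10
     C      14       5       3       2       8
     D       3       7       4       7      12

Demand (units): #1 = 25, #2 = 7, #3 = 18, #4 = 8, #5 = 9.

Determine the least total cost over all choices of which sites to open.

For any fixed open set, each district goes to its cheapest open site; total = fixed + service.
{C, D}: #1→D 3·25=75, #2→C 5·7=35, #3→C 3·18=54, #4→C 2·8=16, #5→C 8·9=72. Service 252; fixed 145; total 397.
{D}: service 360 + fixed 60 = 420
{A, C, D}: service 234 + fixed 193 = 427
{A, B, C, D}: service 227 + fixed 268 = 495
(All 15 nonempty subsets were checked; C and D is lowest.)

Minimum total cost: 397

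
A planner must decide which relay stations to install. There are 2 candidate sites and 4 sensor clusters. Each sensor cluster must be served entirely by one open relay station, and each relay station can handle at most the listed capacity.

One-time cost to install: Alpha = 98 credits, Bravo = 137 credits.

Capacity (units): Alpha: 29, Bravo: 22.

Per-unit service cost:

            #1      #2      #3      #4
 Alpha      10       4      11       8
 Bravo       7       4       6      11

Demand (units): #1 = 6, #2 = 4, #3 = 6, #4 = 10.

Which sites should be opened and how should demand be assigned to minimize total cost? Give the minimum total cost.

Open {Alpha}: #1→Alpha 10·6=60, #2→Alpha 4·4=16, #3→Alpha 11·6=66, #4→Alpha 8·10=80.
Loads: Alpha carries 26/29. Service 222; fixed 98; total 320.
Next best feasible plan costs 409.

Minimum total cost: 320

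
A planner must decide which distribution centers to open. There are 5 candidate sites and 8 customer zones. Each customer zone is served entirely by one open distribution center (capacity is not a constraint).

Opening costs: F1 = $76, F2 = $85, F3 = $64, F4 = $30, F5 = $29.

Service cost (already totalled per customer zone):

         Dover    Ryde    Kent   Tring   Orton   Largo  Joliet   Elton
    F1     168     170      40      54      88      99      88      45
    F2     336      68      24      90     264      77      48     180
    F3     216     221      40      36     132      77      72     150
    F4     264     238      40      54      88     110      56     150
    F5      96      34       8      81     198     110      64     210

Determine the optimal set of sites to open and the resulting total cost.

Open F1 and F5; minimum total cost 593.

For any fixed open set, each customer zone goes to its cheapest open site; total = fixed + service.
{F1, F5}: Dover→F5 96, Ryde→F5 34, Kent→F5 8, Tring→F1 54, Orton→F1 88, Largo→F1 99, Joliet→F5 64, Elton→F1 45. Service 488; fixed 105; total 593.
{F1, F4, F5}: Dover→F5 96, Ryde→F5 34, Kent→F5 8, Tring→F1 54, Orton→F1 88, Largo→F1 99, Joliet→F4 56, Elton→F1 45. Service 480; fixed 135; total 615.
{F1, F3, F5}: service 448 + fixed 169 = 617
{F1, F2, F3, F4, F5}: service 432 + fixed 284 = 716
No other subset beats 593.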